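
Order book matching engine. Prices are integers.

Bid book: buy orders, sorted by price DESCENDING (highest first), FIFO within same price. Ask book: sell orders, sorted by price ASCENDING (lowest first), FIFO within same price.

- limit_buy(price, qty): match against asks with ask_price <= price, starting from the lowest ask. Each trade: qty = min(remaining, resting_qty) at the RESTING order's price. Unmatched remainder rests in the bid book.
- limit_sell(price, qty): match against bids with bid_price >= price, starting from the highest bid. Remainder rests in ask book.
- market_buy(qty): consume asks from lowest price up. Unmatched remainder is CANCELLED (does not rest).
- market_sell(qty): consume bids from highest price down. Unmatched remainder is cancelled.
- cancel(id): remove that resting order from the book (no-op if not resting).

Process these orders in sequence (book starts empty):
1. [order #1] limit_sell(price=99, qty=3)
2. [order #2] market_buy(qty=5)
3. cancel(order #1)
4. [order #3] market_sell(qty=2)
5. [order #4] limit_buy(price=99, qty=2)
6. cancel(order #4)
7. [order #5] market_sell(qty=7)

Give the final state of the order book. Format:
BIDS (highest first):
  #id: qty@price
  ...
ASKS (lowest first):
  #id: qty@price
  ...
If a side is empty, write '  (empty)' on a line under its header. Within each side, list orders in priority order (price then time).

After op 1 [order #1] limit_sell(price=99, qty=3): fills=none; bids=[-] asks=[#1:3@99]
After op 2 [order #2] market_buy(qty=5): fills=#2x#1:3@99; bids=[-] asks=[-]
After op 3 cancel(order #1): fills=none; bids=[-] asks=[-]
After op 4 [order #3] market_sell(qty=2): fills=none; bids=[-] asks=[-]
After op 5 [order #4] limit_buy(price=99, qty=2): fills=none; bids=[#4:2@99] asks=[-]
After op 6 cancel(order #4): fills=none; bids=[-] asks=[-]
After op 7 [order #5] market_sell(qty=7): fills=none; bids=[-] asks=[-]

Answer: BIDS (highest first):
  (empty)
ASKS (lowest first):
  (empty)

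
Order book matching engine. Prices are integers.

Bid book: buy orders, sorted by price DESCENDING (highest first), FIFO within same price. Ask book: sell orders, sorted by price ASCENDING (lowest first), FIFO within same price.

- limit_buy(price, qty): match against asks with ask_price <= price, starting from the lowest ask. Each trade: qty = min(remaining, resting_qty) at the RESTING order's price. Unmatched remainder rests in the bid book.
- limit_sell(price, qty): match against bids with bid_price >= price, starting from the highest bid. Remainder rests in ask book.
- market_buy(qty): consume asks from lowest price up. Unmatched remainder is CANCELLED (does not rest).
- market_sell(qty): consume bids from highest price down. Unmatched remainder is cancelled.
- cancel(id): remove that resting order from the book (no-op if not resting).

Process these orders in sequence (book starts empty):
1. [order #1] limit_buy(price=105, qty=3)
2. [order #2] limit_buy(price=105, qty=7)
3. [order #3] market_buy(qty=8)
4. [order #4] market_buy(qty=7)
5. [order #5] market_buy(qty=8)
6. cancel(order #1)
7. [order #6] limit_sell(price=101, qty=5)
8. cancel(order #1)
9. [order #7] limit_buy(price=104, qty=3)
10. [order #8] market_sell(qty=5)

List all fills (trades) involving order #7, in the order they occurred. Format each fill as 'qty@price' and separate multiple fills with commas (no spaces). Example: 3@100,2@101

Answer: 3@104

Derivation:
After op 1 [order #1] limit_buy(price=105, qty=3): fills=none; bids=[#1:3@105] asks=[-]
After op 2 [order #2] limit_buy(price=105, qty=7): fills=none; bids=[#1:3@105 #2:7@105] asks=[-]
After op 3 [order #3] market_buy(qty=8): fills=none; bids=[#1:3@105 #2:7@105] asks=[-]
After op 4 [order #4] market_buy(qty=7): fills=none; bids=[#1:3@105 #2:7@105] asks=[-]
After op 5 [order #5] market_buy(qty=8): fills=none; bids=[#1:3@105 #2:7@105] asks=[-]
After op 6 cancel(order #1): fills=none; bids=[#2:7@105] asks=[-]
After op 7 [order #6] limit_sell(price=101, qty=5): fills=#2x#6:5@105; bids=[#2:2@105] asks=[-]
After op 8 cancel(order #1): fills=none; bids=[#2:2@105] asks=[-]
After op 9 [order #7] limit_buy(price=104, qty=3): fills=none; bids=[#2:2@105 #7:3@104] asks=[-]
After op 10 [order #8] market_sell(qty=5): fills=#2x#8:2@105 #7x#8:3@104; bids=[-] asks=[-]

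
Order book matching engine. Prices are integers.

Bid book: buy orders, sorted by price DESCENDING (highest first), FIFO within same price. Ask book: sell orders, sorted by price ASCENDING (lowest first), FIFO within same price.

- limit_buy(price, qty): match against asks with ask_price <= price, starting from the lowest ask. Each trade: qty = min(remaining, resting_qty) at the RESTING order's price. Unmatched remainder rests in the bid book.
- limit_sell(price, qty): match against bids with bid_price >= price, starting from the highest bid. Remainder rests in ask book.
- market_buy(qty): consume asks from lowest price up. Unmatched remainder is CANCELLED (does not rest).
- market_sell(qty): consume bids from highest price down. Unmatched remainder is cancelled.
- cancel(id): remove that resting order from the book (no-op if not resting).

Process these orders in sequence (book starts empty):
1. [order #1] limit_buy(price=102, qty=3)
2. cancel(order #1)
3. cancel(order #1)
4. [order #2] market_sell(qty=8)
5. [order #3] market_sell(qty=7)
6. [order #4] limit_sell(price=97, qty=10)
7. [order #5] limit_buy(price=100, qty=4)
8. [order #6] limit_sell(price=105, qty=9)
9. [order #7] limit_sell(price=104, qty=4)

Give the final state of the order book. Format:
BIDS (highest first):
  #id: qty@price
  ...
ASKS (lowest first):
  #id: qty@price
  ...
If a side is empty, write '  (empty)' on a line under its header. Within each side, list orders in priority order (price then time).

After op 1 [order #1] limit_buy(price=102, qty=3): fills=none; bids=[#1:3@102] asks=[-]
After op 2 cancel(order #1): fills=none; bids=[-] asks=[-]
After op 3 cancel(order #1): fills=none; bids=[-] asks=[-]
After op 4 [order #2] market_sell(qty=8): fills=none; bids=[-] asks=[-]
After op 5 [order #3] market_sell(qty=7): fills=none; bids=[-] asks=[-]
After op 6 [order #4] limit_sell(price=97, qty=10): fills=none; bids=[-] asks=[#4:10@97]
After op 7 [order #5] limit_buy(price=100, qty=4): fills=#5x#4:4@97; bids=[-] asks=[#4:6@97]
After op 8 [order #6] limit_sell(price=105, qty=9): fills=none; bids=[-] asks=[#4:6@97 #6:9@105]
After op 9 [order #7] limit_sell(price=104, qty=4): fills=none; bids=[-] asks=[#4:6@97 #7:4@104 #6:9@105]

Answer: BIDS (highest first):
  (empty)
ASKS (lowest first):
  #4: 6@97
  #7: 4@104
  #6: 9@105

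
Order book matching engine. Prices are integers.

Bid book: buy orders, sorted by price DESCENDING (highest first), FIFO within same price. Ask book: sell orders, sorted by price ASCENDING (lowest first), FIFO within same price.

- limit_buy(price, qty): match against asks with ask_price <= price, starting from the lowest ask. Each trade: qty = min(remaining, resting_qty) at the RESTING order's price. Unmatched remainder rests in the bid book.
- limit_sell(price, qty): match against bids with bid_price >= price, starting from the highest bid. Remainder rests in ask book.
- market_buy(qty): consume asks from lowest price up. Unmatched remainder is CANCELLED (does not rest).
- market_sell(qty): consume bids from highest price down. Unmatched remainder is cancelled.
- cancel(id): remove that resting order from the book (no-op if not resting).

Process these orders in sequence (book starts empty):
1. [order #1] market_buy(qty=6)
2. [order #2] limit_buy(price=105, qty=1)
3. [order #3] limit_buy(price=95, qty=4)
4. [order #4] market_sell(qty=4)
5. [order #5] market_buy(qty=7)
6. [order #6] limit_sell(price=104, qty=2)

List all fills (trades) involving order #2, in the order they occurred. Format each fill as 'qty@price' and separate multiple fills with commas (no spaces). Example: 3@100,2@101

After op 1 [order #1] market_buy(qty=6): fills=none; bids=[-] asks=[-]
After op 2 [order #2] limit_buy(price=105, qty=1): fills=none; bids=[#2:1@105] asks=[-]
After op 3 [order #3] limit_buy(price=95, qty=4): fills=none; bids=[#2:1@105 #3:4@95] asks=[-]
After op 4 [order #4] market_sell(qty=4): fills=#2x#4:1@105 #3x#4:3@95; bids=[#3:1@95] asks=[-]
After op 5 [order #5] market_buy(qty=7): fills=none; bids=[#3:1@95] asks=[-]
After op 6 [order #6] limit_sell(price=104, qty=2): fills=none; bids=[#3:1@95] asks=[#6:2@104]

Answer: 1@105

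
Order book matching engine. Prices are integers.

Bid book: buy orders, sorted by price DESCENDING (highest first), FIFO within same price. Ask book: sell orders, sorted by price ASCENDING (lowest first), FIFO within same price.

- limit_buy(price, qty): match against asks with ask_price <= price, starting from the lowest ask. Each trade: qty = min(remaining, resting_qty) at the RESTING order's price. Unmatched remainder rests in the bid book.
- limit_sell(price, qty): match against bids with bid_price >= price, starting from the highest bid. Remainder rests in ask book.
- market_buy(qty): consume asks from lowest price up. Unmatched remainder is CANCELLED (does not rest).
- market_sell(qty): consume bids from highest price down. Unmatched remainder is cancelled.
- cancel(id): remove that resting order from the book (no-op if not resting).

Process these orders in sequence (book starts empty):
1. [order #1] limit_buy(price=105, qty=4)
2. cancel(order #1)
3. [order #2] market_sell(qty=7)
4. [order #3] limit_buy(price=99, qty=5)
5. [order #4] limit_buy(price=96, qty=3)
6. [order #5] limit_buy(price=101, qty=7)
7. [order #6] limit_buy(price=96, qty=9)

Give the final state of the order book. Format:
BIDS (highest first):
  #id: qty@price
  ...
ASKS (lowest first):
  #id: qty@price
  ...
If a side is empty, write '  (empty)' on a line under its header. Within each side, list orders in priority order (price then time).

After op 1 [order #1] limit_buy(price=105, qty=4): fills=none; bids=[#1:4@105] asks=[-]
After op 2 cancel(order #1): fills=none; bids=[-] asks=[-]
After op 3 [order #2] market_sell(qty=7): fills=none; bids=[-] asks=[-]
After op 4 [order #3] limit_buy(price=99, qty=5): fills=none; bids=[#3:5@99] asks=[-]
After op 5 [order #4] limit_buy(price=96, qty=3): fills=none; bids=[#3:5@99 #4:3@96] asks=[-]
After op 6 [order #5] limit_buy(price=101, qty=7): fills=none; bids=[#5:7@101 #3:5@99 #4:3@96] asks=[-]
After op 7 [order #6] limit_buy(price=96, qty=9): fills=none; bids=[#5:7@101 #3:5@99 #4:3@96 #6:9@96] asks=[-]

Answer: BIDS (highest first):
  #5: 7@101
  #3: 5@99
  #4: 3@96
  #6: 9@96
ASKS (lowest first):
  (empty)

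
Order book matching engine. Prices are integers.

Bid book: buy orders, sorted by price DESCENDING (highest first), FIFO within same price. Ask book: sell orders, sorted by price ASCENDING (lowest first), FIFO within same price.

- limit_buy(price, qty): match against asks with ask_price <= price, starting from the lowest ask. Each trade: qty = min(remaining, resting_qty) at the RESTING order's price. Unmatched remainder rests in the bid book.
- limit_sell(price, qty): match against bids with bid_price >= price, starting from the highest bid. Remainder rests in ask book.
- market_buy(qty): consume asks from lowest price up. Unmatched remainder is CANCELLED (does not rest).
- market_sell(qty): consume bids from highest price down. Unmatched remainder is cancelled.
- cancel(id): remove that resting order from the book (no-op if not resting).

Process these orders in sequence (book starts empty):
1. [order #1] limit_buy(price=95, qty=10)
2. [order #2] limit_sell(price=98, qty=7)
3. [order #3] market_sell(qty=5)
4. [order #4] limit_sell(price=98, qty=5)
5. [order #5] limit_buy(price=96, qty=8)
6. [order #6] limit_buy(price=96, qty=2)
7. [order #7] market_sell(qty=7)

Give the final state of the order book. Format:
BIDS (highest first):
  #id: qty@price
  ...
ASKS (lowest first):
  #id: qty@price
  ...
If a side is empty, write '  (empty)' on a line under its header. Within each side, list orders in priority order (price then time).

Answer: BIDS (highest first):
  #5: 1@96
  #6: 2@96
  #1: 5@95
ASKS (lowest first):
  #2: 7@98
  #4: 5@98

Derivation:
After op 1 [order #1] limit_buy(price=95, qty=10): fills=none; bids=[#1:10@95] asks=[-]
After op 2 [order #2] limit_sell(price=98, qty=7): fills=none; bids=[#1:10@95] asks=[#2:7@98]
After op 3 [order #3] market_sell(qty=5): fills=#1x#3:5@95; bids=[#1:5@95] asks=[#2:7@98]
After op 4 [order #4] limit_sell(price=98, qty=5): fills=none; bids=[#1:5@95] asks=[#2:7@98 #4:5@98]
After op 5 [order #5] limit_buy(price=96, qty=8): fills=none; bids=[#5:8@96 #1:5@95] asks=[#2:7@98 #4:5@98]
After op 6 [order #6] limit_buy(price=96, qty=2): fills=none; bids=[#5:8@96 #6:2@96 #1:5@95] asks=[#2:7@98 #4:5@98]
After op 7 [order #7] market_sell(qty=7): fills=#5x#7:7@96; bids=[#5:1@96 #6:2@96 #1:5@95] asks=[#2:7@98 #4:5@98]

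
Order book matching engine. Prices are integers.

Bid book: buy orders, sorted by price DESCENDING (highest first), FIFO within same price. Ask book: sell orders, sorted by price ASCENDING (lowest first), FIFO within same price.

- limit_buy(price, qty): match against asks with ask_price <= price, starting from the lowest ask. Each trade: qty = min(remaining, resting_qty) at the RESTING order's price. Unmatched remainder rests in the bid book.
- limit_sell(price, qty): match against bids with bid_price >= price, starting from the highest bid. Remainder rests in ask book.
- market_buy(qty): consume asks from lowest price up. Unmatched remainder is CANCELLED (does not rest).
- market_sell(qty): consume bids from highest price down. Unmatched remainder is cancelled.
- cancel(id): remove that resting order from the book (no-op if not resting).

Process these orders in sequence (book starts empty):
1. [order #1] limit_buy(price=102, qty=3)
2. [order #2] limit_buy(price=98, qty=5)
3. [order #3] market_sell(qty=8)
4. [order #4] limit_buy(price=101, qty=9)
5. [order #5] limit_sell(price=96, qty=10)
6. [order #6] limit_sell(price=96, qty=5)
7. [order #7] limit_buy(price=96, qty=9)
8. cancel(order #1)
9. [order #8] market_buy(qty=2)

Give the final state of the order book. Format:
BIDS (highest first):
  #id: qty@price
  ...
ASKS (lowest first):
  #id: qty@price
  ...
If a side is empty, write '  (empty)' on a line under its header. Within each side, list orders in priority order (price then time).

Answer: BIDS (highest first):
  #7: 3@96
ASKS (lowest first):
  (empty)

Derivation:
After op 1 [order #1] limit_buy(price=102, qty=3): fills=none; bids=[#1:3@102] asks=[-]
After op 2 [order #2] limit_buy(price=98, qty=5): fills=none; bids=[#1:3@102 #2:5@98] asks=[-]
After op 3 [order #3] market_sell(qty=8): fills=#1x#3:3@102 #2x#3:5@98; bids=[-] asks=[-]
After op 4 [order #4] limit_buy(price=101, qty=9): fills=none; bids=[#4:9@101] asks=[-]
After op 5 [order #5] limit_sell(price=96, qty=10): fills=#4x#5:9@101; bids=[-] asks=[#5:1@96]
After op 6 [order #6] limit_sell(price=96, qty=5): fills=none; bids=[-] asks=[#5:1@96 #6:5@96]
After op 7 [order #7] limit_buy(price=96, qty=9): fills=#7x#5:1@96 #7x#6:5@96; bids=[#7:3@96] asks=[-]
After op 8 cancel(order #1): fills=none; bids=[#7:3@96] asks=[-]
After op 9 [order #8] market_buy(qty=2): fills=none; bids=[#7:3@96] asks=[-]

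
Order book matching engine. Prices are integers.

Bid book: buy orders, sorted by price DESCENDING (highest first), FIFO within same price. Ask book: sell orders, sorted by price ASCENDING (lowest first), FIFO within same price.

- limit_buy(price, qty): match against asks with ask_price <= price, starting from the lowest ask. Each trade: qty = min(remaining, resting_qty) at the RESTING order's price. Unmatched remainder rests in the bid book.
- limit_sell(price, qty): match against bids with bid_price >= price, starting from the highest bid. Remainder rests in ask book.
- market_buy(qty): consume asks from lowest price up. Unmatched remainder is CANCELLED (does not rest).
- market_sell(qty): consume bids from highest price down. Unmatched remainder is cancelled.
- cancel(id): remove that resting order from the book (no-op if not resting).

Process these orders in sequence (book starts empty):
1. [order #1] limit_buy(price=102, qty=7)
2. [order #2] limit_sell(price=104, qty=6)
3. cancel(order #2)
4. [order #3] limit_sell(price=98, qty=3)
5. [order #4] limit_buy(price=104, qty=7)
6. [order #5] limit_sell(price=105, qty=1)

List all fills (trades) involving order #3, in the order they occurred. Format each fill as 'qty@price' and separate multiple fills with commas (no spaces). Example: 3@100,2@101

Answer: 3@102

Derivation:
After op 1 [order #1] limit_buy(price=102, qty=7): fills=none; bids=[#1:7@102] asks=[-]
After op 2 [order #2] limit_sell(price=104, qty=6): fills=none; bids=[#1:7@102] asks=[#2:6@104]
After op 3 cancel(order #2): fills=none; bids=[#1:7@102] asks=[-]
After op 4 [order #3] limit_sell(price=98, qty=3): fills=#1x#3:3@102; bids=[#1:4@102] asks=[-]
After op 5 [order #4] limit_buy(price=104, qty=7): fills=none; bids=[#4:7@104 #1:4@102] asks=[-]
After op 6 [order #5] limit_sell(price=105, qty=1): fills=none; bids=[#4:7@104 #1:4@102] asks=[#5:1@105]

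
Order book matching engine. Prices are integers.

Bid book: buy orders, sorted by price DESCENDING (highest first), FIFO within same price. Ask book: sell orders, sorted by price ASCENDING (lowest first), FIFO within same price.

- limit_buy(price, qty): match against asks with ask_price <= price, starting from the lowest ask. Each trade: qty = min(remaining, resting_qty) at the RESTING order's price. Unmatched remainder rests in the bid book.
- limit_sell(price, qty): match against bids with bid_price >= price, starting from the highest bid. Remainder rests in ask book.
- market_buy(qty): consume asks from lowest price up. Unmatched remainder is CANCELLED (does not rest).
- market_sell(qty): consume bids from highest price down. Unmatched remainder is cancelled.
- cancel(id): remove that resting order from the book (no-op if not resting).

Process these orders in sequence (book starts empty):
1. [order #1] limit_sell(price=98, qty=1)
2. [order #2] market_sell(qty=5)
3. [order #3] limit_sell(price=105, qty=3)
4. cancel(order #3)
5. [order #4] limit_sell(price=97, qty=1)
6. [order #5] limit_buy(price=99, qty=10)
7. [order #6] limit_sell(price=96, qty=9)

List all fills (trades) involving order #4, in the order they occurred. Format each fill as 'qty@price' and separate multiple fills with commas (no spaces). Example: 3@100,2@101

After op 1 [order #1] limit_sell(price=98, qty=1): fills=none; bids=[-] asks=[#1:1@98]
After op 2 [order #2] market_sell(qty=5): fills=none; bids=[-] asks=[#1:1@98]
After op 3 [order #3] limit_sell(price=105, qty=3): fills=none; bids=[-] asks=[#1:1@98 #3:3@105]
After op 4 cancel(order #3): fills=none; bids=[-] asks=[#1:1@98]
After op 5 [order #4] limit_sell(price=97, qty=1): fills=none; bids=[-] asks=[#4:1@97 #1:1@98]
After op 6 [order #5] limit_buy(price=99, qty=10): fills=#5x#4:1@97 #5x#1:1@98; bids=[#5:8@99] asks=[-]
After op 7 [order #6] limit_sell(price=96, qty=9): fills=#5x#6:8@99; bids=[-] asks=[#6:1@96]

Answer: 1@97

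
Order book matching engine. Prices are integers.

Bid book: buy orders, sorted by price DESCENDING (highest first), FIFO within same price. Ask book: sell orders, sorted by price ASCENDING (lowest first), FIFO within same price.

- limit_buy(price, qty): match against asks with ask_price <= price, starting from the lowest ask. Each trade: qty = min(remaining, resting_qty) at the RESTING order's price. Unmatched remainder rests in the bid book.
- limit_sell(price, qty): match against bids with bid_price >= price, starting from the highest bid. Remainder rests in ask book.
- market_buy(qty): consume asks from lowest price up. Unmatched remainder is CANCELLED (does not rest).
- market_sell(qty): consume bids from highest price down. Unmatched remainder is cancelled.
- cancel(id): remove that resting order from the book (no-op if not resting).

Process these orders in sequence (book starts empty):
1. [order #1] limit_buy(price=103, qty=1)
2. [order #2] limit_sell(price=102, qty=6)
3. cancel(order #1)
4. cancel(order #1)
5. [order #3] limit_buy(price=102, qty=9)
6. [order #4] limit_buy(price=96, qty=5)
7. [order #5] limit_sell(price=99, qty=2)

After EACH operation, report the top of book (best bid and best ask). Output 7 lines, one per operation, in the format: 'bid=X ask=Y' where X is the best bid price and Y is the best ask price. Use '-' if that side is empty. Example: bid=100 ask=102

Answer: bid=103 ask=-
bid=- ask=102
bid=- ask=102
bid=- ask=102
bid=102 ask=-
bid=102 ask=-
bid=102 ask=-

Derivation:
After op 1 [order #1] limit_buy(price=103, qty=1): fills=none; bids=[#1:1@103] asks=[-]
After op 2 [order #2] limit_sell(price=102, qty=6): fills=#1x#2:1@103; bids=[-] asks=[#2:5@102]
After op 3 cancel(order #1): fills=none; bids=[-] asks=[#2:5@102]
After op 4 cancel(order #1): fills=none; bids=[-] asks=[#2:5@102]
After op 5 [order #3] limit_buy(price=102, qty=9): fills=#3x#2:5@102; bids=[#3:4@102] asks=[-]
After op 6 [order #4] limit_buy(price=96, qty=5): fills=none; bids=[#3:4@102 #4:5@96] asks=[-]
After op 7 [order #5] limit_sell(price=99, qty=2): fills=#3x#5:2@102; bids=[#3:2@102 #4:5@96] asks=[-]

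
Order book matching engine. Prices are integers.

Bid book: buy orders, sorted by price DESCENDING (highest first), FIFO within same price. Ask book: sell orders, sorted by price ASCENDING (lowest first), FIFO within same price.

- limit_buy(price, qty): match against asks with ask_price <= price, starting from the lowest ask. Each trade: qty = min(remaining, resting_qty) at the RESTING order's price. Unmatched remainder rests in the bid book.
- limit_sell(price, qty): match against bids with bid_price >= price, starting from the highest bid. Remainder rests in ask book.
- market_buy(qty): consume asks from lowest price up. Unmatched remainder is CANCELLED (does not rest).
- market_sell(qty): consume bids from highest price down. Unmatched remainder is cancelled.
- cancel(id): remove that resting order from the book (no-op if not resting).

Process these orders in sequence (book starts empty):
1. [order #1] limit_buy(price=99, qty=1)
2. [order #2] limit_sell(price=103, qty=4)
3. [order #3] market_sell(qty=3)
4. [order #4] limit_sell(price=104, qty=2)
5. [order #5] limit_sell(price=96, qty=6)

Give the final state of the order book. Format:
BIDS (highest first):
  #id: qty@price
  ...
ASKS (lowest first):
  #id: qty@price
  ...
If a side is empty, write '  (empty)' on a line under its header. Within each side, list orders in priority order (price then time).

After op 1 [order #1] limit_buy(price=99, qty=1): fills=none; bids=[#1:1@99] asks=[-]
After op 2 [order #2] limit_sell(price=103, qty=4): fills=none; bids=[#1:1@99] asks=[#2:4@103]
After op 3 [order #3] market_sell(qty=3): fills=#1x#3:1@99; bids=[-] asks=[#2:4@103]
After op 4 [order #4] limit_sell(price=104, qty=2): fills=none; bids=[-] asks=[#2:4@103 #4:2@104]
After op 5 [order #5] limit_sell(price=96, qty=6): fills=none; bids=[-] asks=[#5:6@96 #2:4@103 #4:2@104]

Answer: BIDS (highest first):
  (empty)
ASKS (lowest first):
  #5: 6@96
  #2: 4@103
  #4: 2@104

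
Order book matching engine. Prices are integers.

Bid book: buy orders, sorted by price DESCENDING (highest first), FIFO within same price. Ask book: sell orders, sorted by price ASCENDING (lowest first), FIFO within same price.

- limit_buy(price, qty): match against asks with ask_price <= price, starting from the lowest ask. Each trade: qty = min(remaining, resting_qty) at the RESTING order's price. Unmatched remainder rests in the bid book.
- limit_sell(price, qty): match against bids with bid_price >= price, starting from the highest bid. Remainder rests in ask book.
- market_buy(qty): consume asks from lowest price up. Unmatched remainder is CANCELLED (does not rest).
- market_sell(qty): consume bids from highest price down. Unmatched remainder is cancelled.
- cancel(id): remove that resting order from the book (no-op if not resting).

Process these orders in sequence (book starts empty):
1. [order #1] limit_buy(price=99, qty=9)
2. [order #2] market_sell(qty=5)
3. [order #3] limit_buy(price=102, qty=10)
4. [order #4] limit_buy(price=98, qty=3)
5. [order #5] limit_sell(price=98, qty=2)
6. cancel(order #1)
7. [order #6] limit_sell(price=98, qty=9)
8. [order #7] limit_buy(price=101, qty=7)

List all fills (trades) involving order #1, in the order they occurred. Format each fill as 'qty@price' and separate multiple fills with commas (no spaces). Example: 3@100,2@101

Answer: 5@99

Derivation:
After op 1 [order #1] limit_buy(price=99, qty=9): fills=none; bids=[#1:9@99] asks=[-]
After op 2 [order #2] market_sell(qty=5): fills=#1x#2:5@99; bids=[#1:4@99] asks=[-]
After op 3 [order #3] limit_buy(price=102, qty=10): fills=none; bids=[#3:10@102 #1:4@99] asks=[-]
After op 4 [order #4] limit_buy(price=98, qty=3): fills=none; bids=[#3:10@102 #1:4@99 #4:3@98] asks=[-]
After op 5 [order #5] limit_sell(price=98, qty=2): fills=#3x#5:2@102; bids=[#3:8@102 #1:4@99 #4:3@98] asks=[-]
After op 6 cancel(order #1): fills=none; bids=[#3:8@102 #4:3@98] asks=[-]
After op 7 [order #6] limit_sell(price=98, qty=9): fills=#3x#6:8@102 #4x#6:1@98; bids=[#4:2@98] asks=[-]
After op 8 [order #7] limit_buy(price=101, qty=7): fills=none; bids=[#7:7@101 #4:2@98] asks=[-]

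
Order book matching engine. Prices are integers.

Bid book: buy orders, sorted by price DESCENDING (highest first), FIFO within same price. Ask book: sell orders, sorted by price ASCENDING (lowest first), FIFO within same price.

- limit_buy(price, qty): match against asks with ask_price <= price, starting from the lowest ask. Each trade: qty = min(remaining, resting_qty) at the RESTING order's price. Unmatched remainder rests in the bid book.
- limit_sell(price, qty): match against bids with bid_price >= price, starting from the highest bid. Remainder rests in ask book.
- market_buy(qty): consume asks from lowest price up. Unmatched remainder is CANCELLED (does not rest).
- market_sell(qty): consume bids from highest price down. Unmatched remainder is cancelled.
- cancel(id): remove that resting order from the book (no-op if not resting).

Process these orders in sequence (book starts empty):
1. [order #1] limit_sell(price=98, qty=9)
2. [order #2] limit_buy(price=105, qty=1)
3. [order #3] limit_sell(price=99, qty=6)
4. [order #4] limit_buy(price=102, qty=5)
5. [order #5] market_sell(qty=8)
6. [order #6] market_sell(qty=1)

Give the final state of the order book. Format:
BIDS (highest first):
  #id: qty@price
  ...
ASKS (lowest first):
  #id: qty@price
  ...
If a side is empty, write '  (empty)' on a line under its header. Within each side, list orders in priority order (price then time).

Answer: BIDS (highest first):
  (empty)
ASKS (lowest first):
  #1: 3@98
  #3: 6@99

Derivation:
After op 1 [order #1] limit_sell(price=98, qty=9): fills=none; bids=[-] asks=[#1:9@98]
After op 2 [order #2] limit_buy(price=105, qty=1): fills=#2x#1:1@98; bids=[-] asks=[#1:8@98]
After op 3 [order #3] limit_sell(price=99, qty=6): fills=none; bids=[-] asks=[#1:8@98 #3:6@99]
After op 4 [order #4] limit_buy(price=102, qty=5): fills=#4x#1:5@98; bids=[-] asks=[#1:3@98 #3:6@99]
After op 5 [order #5] market_sell(qty=8): fills=none; bids=[-] asks=[#1:3@98 #3:6@99]
After op 6 [order #6] market_sell(qty=1): fills=none; bids=[-] asks=[#1:3@98 #3:6@99]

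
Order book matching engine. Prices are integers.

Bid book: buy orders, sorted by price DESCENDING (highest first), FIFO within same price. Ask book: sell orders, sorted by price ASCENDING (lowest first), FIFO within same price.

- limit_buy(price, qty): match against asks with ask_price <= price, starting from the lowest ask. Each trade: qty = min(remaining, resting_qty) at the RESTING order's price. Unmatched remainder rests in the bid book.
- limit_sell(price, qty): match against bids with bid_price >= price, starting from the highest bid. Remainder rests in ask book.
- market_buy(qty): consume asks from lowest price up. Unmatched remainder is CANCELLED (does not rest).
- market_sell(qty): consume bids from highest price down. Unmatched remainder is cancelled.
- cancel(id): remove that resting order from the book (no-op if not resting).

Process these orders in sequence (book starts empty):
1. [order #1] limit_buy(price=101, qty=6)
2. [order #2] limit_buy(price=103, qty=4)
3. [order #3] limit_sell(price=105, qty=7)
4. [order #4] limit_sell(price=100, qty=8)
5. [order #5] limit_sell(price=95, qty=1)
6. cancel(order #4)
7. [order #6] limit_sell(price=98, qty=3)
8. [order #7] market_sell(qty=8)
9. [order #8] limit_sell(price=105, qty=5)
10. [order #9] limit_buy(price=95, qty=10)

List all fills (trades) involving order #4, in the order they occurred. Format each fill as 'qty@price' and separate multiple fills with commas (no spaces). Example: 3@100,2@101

After op 1 [order #1] limit_buy(price=101, qty=6): fills=none; bids=[#1:6@101] asks=[-]
After op 2 [order #2] limit_buy(price=103, qty=4): fills=none; bids=[#2:4@103 #1:6@101] asks=[-]
After op 3 [order #3] limit_sell(price=105, qty=7): fills=none; bids=[#2:4@103 #1:6@101] asks=[#3:7@105]
After op 4 [order #4] limit_sell(price=100, qty=8): fills=#2x#4:4@103 #1x#4:4@101; bids=[#1:2@101] asks=[#3:7@105]
After op 5 [order #5] limit_sell(price=95, qty=1): fills=#1x#5:1@101; bids=[#1:1@101] asks=[#3:7@105]
After op 6 cancel(order #4): fills=none; bids=[#1:1@101] asks=[#3:7@105]
After op 7 [order #6] limit_sell(price=98, qty=3): fills=#1x#6:1@101; bids=[-] asks=[#6:2@98 #3:7@105]
After op 8 [order #7] market_sell(qty=8): fills=none; bids=[-] asks=[#6:2@98 #3:7@105]
After op 9 [order #8] limit_sell(price=105, qty=5): fills=none; bids=[-] asks=[#6:2@98 #3:7@105 #8:5@105]
After op 10 [order #9] limit_buy(price=95, qty=10): fills=none; bids=[#9:10@95] asks=[#6:2@98 #3:7@105 #8:5@105]

Answer: 4@103,4@101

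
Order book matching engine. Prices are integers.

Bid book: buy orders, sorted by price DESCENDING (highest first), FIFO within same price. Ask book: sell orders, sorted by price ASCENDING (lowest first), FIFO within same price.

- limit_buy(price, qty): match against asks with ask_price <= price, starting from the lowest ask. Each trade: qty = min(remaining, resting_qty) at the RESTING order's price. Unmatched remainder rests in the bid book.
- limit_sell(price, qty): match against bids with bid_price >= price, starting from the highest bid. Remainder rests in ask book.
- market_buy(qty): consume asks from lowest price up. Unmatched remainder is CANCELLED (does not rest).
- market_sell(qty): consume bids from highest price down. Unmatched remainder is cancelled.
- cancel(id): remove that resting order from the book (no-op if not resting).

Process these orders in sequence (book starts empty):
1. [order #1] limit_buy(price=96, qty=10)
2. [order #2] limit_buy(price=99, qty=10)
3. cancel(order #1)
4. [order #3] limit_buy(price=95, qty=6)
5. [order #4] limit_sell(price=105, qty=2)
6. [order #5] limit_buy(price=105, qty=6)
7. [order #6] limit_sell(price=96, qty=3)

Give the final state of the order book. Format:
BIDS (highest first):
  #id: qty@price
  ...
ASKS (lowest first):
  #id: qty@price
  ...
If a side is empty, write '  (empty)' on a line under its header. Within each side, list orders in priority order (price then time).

After op 1 [order #1] limit_buy(price=96, qty=10): fills=none; bids=[#1:10@96] asks=[-]
After op 2 [order #2] limit_buy(price=99, qty=10): fills=none; bids=[#2:10@99 #1:10@96] asks=[-]
After op 3 cancel(order #1): fills=none; bids=[#2:10@99] asks=[-]
After op 4 [order #3] limit_buy(price=95, qty=6): fills=none; bids=[#2:10@99 #3:6@95] asks=[-]
After op 5 [order #4] limit_sell(price=105, qty=2): fills=none; bids=[#2:10@99 #3:6@95] asks=[#4:2@105]
After op 6 [order #5] limit_buy(price=105, qty=6): fills=#5x#4:2@105; bids=[#5:4@105 #2:10@99 #3:6@95] asks=[-]
After op 7 [order #6] limit_sell(price=96, qty=3): fills=#5x#6:3@105; bids=[#5:1@105 #2:10@99 #3:6@95] asks=[-]

Answer: BIDS (highest first):
  #5: 1@105
  #2: 10@99
  #3: 6@95
ASKS (lowest first):
  (empty)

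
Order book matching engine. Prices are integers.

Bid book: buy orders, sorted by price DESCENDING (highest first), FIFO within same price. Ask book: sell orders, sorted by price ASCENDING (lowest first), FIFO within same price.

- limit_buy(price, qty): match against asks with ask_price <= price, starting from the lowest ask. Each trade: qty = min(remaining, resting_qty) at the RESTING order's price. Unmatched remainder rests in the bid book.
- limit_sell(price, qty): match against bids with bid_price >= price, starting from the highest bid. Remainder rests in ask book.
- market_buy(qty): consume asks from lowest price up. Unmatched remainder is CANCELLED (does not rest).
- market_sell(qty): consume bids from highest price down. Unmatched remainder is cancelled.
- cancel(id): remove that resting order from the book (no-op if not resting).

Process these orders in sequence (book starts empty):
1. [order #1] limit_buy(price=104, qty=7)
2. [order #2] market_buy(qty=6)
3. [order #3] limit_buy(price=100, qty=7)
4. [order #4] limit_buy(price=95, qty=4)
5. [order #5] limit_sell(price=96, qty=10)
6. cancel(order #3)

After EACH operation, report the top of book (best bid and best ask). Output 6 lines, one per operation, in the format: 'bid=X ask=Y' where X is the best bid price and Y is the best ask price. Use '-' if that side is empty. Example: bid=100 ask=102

Answer: bid=104 ask=-
bid=104 ask=-
bid=104 ask=-
bid=104 ask=-
bid=100 ask=-
bid=95 ask=-

Derivation:
After op 1 [order #1] limit_buy(price=104, qty=7): fills=none; bids=[#1:7@104] asks=[-]
After op 2 [order #2] market_buy(qty=6): fills=none; bids=[#1:7@104] asks=[-]
After op 3 [order #3] limit_buy(price=100, qty=7): fills=none; bids=[#1:7@104 #3:7@100] asks=[-]
After op 4 [order #4] limit_buy(price=95, qty=4): fills=none; bids=[#1:7@104 #3:7@100 #4:4@95] asks=[-]
After op 5 [order #5] limit_sell(price=96, qty=10): fills=#1x#5:7@104 #3x#5:3@100; bids=[#3:4@100 #4:4@95] asks=[-]
After op 6 cancel(order #3): fills=none; bids=[#4:4@95] asks=[-]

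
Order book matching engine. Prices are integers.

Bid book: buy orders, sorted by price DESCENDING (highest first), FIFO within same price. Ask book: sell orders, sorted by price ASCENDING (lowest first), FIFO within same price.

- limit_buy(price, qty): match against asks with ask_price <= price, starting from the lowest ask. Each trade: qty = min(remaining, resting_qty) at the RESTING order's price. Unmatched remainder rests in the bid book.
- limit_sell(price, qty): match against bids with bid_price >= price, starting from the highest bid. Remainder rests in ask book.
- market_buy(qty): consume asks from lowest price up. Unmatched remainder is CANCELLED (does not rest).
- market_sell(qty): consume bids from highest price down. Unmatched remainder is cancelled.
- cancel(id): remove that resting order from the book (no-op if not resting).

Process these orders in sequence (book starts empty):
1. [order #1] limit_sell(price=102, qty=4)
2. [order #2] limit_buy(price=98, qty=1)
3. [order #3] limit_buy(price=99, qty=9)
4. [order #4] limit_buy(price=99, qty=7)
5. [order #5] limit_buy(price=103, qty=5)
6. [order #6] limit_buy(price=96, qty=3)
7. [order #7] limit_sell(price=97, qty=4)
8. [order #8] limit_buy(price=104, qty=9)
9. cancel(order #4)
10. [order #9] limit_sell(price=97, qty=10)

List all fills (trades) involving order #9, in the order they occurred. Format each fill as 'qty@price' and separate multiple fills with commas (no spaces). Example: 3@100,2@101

Answer: 9@104,1@99

Derivation:
After op 1 [order #1] limit_sell(price=102, qty=4): fills=none; bids=[-] asks=[#1:4@102]
After op 2 [order #2] limit_buy(price=98, qty=1): fills=none; bids=[#2:1@98] asks=[#1:4@102]
After op 3 [order #3] limit_buy(price=99, qty=9): fills=none; bids=[#3:9@99 #2:1@98] asks=[#1:4@102]
After op 4 [order #4] limit_buy(price=99, qty=7): fills=none; bids=[#3:9@99 #4:7@99 #2:1@98] asks=[#1:4@102]
After op 5 [order #5] limit_buy(price=103, qty=5): fills=#5x#1:4@102; bids=[#5:1@103 #3:9@99 #4:7@99 #2:1@98] asks=[-]
After op 6 [order #6] limit_buy(price=96, qty=3): fills=none; bids=[#5:1@103 #3:9@99 #4:7@99 #2:1@98 #6:3@96] asks=[-]
After op 7 [order #7] limit_sell(price=97, qty=4): fills=#5x#7:1@103 #3x#7:3@99; bids=[#3:6@99 #4:7@99 #2:1@98 #6:3@96] asks=[-]
After op 8 [order #8] limit_buy(price=104, qty=9): fills=none; bids=[#8:9@104 #3:6@99 #4:7@99 #2:1@98 #6:3@96] asks=[-]
After op 9 cancel(order #4): fills=none; bids=[#8:9@104 #3:6@99 #2:1@98 #6:3@96] asks=[-]
After op 10 [order #9] limit_sell(price=97, qty=10): fills=#8x#9:9@104 #3x#9:1@99; bids=[#3:5@99 #2:1@98 #6:3@96] asks=[-]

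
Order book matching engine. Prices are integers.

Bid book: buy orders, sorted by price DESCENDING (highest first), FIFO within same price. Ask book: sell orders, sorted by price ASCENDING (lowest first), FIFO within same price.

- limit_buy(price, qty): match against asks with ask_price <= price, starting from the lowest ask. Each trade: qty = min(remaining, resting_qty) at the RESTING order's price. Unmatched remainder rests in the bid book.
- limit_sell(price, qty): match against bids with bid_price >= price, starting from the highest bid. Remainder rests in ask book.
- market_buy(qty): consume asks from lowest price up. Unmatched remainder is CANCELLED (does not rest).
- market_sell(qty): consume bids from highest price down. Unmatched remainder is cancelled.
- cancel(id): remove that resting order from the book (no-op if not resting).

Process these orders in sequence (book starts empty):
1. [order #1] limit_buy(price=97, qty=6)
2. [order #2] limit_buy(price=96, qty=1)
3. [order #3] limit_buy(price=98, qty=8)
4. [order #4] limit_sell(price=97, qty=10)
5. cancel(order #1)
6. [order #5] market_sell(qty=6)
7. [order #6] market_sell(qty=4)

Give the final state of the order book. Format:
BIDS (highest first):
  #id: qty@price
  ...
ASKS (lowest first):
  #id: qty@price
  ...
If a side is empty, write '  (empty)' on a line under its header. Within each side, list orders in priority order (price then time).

After op 1 [order #1] limit_buy(price=97, qty=6): fills=none; bids=[#1:6@97] asks=[-]
After op 2 [order #2] limit_buy(price=96, qty=1): fills=none; bids=[#1:6@97 #2:1@96] asks=[-]
After op 3 [order #3] limit_buy(price=98, qty=8): fills=none; bids=[#3:8@98 #1:6@97 #2:1@96] asks=[-]
After op 4 [order #4] limit_sell(price=97, qty=10): fills=#3x#4:8@98 #1x#4:2@97; bids=[#1:4@97 #2:1@96] asks=[-]
After op 5 cancel(order #1): fills=none; bids=[#2:1@96] asks=[-]
After op 6 [order #5] market_sell(qty=6): fills=#2x#5:1@96; bids=[-] asks=[-]
After op 7 [order #6] market_sell(qty=4): fills=none; bids=[-] asks=[-]

Answer: BIDS (highest first):
  (empty)
ASKS (lowest first):
  (empty)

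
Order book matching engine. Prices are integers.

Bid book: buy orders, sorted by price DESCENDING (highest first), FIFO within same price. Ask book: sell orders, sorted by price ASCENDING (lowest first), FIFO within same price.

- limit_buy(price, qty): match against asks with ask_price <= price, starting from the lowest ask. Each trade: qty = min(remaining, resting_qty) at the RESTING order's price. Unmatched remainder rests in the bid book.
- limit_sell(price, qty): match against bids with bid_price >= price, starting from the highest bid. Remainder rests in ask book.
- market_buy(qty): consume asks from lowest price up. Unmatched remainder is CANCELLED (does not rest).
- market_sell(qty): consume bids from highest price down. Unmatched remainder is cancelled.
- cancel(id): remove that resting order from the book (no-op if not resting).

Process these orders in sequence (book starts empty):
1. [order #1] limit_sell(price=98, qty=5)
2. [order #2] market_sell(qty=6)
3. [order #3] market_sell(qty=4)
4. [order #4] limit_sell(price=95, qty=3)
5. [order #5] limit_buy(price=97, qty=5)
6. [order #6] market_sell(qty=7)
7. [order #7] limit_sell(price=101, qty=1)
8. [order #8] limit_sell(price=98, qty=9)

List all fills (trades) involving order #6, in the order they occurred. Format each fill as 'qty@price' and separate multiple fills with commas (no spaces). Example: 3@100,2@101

Answer: 2@97

Derivation:
After op 1 [order #1] limit_sell(price=98, qty=5): fills=none; bids=[-] asks=[#1:5@98]
After op 2 [order #2] market_sell(qty=6): fills=none; bids=[-] asks=[#1:5@98]
After op 3 [order #3] market_sell(qty=4): fills=none; bids=[-] asks=[#1:5@98]
After op 4 [order #4] limit_sell(price=95, qty=3): fills=none; bids=[-] asks=[#4:3@95 #1:5@98]
After op 5 [order #5] limit_buy(price=97, qty=5): fills=#5x#4:3@95; bids=[#5:2@97] asks=[#1:5@98]
After op 6 [order #6] market_sell(qty=7): fills=#5x#6:2@97; bids=[-] asks=[#1:5@98]
After op 7 [order #7] limit_sell(price=101, qty=1): fills=none; bids=[-] asks=[#1:5@98 #7:1@101]
After op 8 [order #8] limit_sell(price=98, qty=9): fills=none; bids=[-] asks=[#1:5@98 #8:9@98 #7:1@101]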